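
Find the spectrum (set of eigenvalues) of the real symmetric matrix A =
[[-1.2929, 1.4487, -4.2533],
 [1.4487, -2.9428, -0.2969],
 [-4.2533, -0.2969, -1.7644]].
sigma(A) ≈ {-6, -3, 3}

A is real symmetric, so its spectrum consists of real eigenvalues. Expanding the characteristic polynomial of the displayed matrix gives
  det(λ I - A) = p(λ) = λ^3 + (6)λ^2 + (-9)λ + (-54).
Solving p(λ) = 0 yields eigenvalues ≈ -6, -3, 3. (A is shown rounded to 4 decimals, so these recover the underlying integer eigenvalues to within that precision.)
Verification: the trace of A = -6 equals the sum of eigenvalues -6, and det(A) ≈ 53.9996 matches the eigenvalue product 54.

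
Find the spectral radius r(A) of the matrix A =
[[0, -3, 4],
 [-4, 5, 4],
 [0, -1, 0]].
r(A) ≈ 6.5841

The eigenvalues of A are the roots of its characteristic polynomial. With M = A (coefficients from the trace, the sum of principal 2x2 minors, and det A):
  p(λ) = det(λ I - M) = λ^3 - 5λ^2 - 8λ - 16.
No integer candidate from the rational root theorem (±divisors of 16) is a root, so the roots are irrational. The cubic discriminant is Δ = -22784 < 0, so there is one real root and a complex-conjugate pair. p(6) = -28 and p(7) = 26 have opposite signs, so a root lies in (6, 7); Newton's method refines it to λ ≈ 6.5841. Dividing out (λ - (6.5841)) leaves approximately λ^2 + 1.5841λ + 2.4301. For λ^2 + 1.5841λ + 2.4301 the discriminant is -7.2109. It is negative, so the remaining roots are the complex-conjugate pair λ ≈ -0.7921 ± 1.3427i. Their product equals the constant term, so |λ|^2 ≈ 2.4301 and |λ| ≈ 1.5589.
Thus the eigenvalues (to 4 decimals) are 6.5841 (modulus 6.5841); -0.7921 ± 1.3427i (modulus 1.5589). The spectral radius is the largest modulus: r(A) ≈ 6.5841. (Cross-check: r(A) ≤ ||A||_2 ≈ 7.5802; equality holds whenever A is normal, though it can also hold for some non-normal A.)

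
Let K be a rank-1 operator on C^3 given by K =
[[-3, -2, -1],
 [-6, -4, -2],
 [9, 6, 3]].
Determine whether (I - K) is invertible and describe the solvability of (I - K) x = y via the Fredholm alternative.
(I - K) is invertible (det(I - K) = 5 ≠ 0), so for every y in C^3 the equation (I - K) x = y has a unique solution.

K has rank 1, so it is an outer product K = u v^T: every row of K is a multiple of one row vector. Reading off the entries, u = (-1, -2, 3) and v = (3, 2, 1) (row i of K equals u_i·v^T). A rank-one matrix u v^T satisfies K u = u (v·u) and kills the (2)-dimensional subspace v^⊥, so its characteristic polynomial is lambda^2 (lambda - v·u) with v·u = tr K = -4. Hence the eigenvalues of I - K are 1 (multiplicity 2) and 1 - (-4) = 5, so det(I - K) = 5. (Direct check: I - K =
[[4, 2, 1],
 [6, 5, 2],
 [-9, -6, -2]]
has determinant 5.) The finite-dimensional Fredholm alternative says: either (I - K) is invertible, or ker(I - K) ≠ {0} and then range(I - K) = ker((I - K)^*)^⊥, with dim ker(I - K) = dim ker((I - K)^*). Since det(I - K) ≠ 0, 1 is not an eigenvalue of K and ker(I - K) = {0}, so we are in the first case: for every y there is a unique x = (I - K)^(-1) y. Explicitly, by the Sherman–Morrison formula, (I - u v^T)^(-1) = I + u v^T/(1 - v·u), i.e. (I - K)^(-1) = I + K/(5).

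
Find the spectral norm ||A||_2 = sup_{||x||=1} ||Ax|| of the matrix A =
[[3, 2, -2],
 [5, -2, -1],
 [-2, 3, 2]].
||A||_2 ≈ 6.9348 (= sqrt(largest eigenvalue of A^T A))

||A||_2 = sigma_max(A) = sqrt(lambda_max(A^T A)). Form the symmetric matrix M = A^T A =
[[38, -10, -15],
 [-10, 17, 4],
 [-15, 4, 9]].
Its characteristic polynomial (trace, sum of principal 2x2 minors, determinant of M give the coefficients) is
  p(λ) = det(λ I - M) = λ^3 - 64λ^2 + 800λ - 1681.
No integer candidate from the rational root theorem (±divisors of 1681) is a root, so the roots are irrational. The cubic discriminant is Δ = 283697797 > 0, so there are three distinct real roots. p(2) = -329 and p(3) = 170 have opposite signs, so a root lies in (2, 3); Newton's method refines it to λ ≈ 2.6331. p(13) = 100 and p(14) = -281 have opposite signs, so a root lies in (13, 14); Newton's method refines it to λ ≈ 13.2749. p(48) = -145 and p(49) = 1504 have opposite signs, so a root lies in (48, 49); Newton's method refines it to λ ≈ 48.092. Check (Vieta): the three roots sum to 64, matching tr M = 64.
So the eigenvalues of A^T A are ≈ 2.6331, 13.2749, 48.092 (all ≥ 0, as they must be for A^T A). The largest is λ_max ≈ 48.092, hence ||A||_2 = sqrt(λ_max) ≈ 6.9348.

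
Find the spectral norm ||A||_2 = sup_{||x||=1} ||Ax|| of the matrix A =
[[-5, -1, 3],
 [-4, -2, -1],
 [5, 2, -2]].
||A||_2 ≈ 9.0004 (= sqrt(largest eigenvalue of A^T A))

||A||_2 = sigma_max(A) = sqrt(lambda_max(A^T A)). Form the symmetric matrix M = A^T A =
[[66, 23, -21],
 [23, 9, -5],
 [-21, -5, 14]].
Its characteristic polynomial (trace, sum of principal 2x2 minors, determinant of M give the coefficients) is
  p(λ) = det(λ I - M) = λ^3 - 89λ^2 + 649λ - 121.
No integer candidate from the rational root theorem (±divisors of 121) is a root, so the roots are irrational. The cubic discriminant is Δ = 2027098480 > 0, so there are three distinct real roots. p(0) = -121 and p(1) = 440 have opposite signs, so a root lies in (0, 1); Newton's method refines it to λ ≈ 0.1915. p(7) = 404 and p(8) = -113 have opposite signs, so a root lies in (7, 8); Newton's method refines it to λ ≈ 7.8018. p(81) = -40 and p(82) = 6029 have opposite signs, so a root lies in (81, 82); Newton's method refines it to λ ≈ 81.0068. Check (Vieta): the three roots sum to 89, matching tr M = 89.
So the eigenvalues of A^T A are ≈ 0.1915, 7.8018, 81.0068 (all ≥ 0, as they must be for A^T A). The largest is λ_max ≈ 81.0068, hence ||A||_2 = sqrt(λ_max) ≈ 9.0004.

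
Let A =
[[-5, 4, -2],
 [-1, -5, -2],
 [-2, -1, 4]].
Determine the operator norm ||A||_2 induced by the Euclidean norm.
||A||_2 = sqrt((71 + sqrt(945))/2) ≈ 7.1324 (= sqrt(largest eigenvalue of A^T A))

||A||_2 = sigma_max(A) = sqrt(lambda_max(A^T A)). Form the symmetric matrix M = A^T A =
[[30, -13, 4],
 [-13, 42, -2],
 [4, -2, 24]].
Its characteristic polynomial (trace, sum of principal 2x2 minors, determinant of M give the coefficients) is
  p(λ) = det(λ I - M) = λ^3 - 96λ^2 + 2799λ - 25600.
By the rational root theorem any rational root is an integer divisor of 25600. Testing λ = 25: p(25) = 15625 - 60000 + 69975 - 25600 = 0, so λ = 25 is a root. Dividing out (λ - 25) leaves p(λ) = (λ - 25)(λ^2 - 71λ + 1024). For λ^2 - 71λ + 1024 the discriminant is 945. It is nonnegative but not a perfect square, so the roots are real and irrational: λ = (71 ± sqrt(945))/2 ≈ 50.8704, 20.1296.
So the eigenvalues of A^T A are ≈ 20.1296, 25, 50.8704 (all ≥ 0, as they must be for A^T A). The largest is λ_max = (71 + sqrt(945))/2 ≈ 50.8704, hence ||A||_2 = sqrt(λ_max) = sqrt((71 + sqrt(945))/2) ≈ 7.1324.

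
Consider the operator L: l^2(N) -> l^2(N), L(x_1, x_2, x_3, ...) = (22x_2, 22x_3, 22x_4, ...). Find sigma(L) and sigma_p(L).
sigma(L) = closed disk {z in C : |z| ≤ 22}; sigma_p(L) = open disk {z in C : |z| < 22}

Note L = 22·V where V is the unit left shift (V x)_k = x_{k+1}; so sigma(L) = 22·sigma(V) and ||L|| = 22||V||. ||L x||^2 = 484sum_{k≥2} |x_k|^2 ≤ 484||x||^2, with equality on {x : x_1 = 0}, so ||L|| = 22. For any lambda with |lambda| < 22, set r = lambda/22 (|r| < 1); the vector x = (1, r, r^2, ...) is in l^2 and satisfies L x = 22(r, r^2, ...) = lambda x, so lambda is an eigenvalue. On the boundary |lambda| = 22 the geometric series diverges, so no l^2 eigenvector exists, but these lambda lie in the approximate point spectrum. Hence sigma(L) is the closed disk of radius 22 and sigma_p(L) is the open disk.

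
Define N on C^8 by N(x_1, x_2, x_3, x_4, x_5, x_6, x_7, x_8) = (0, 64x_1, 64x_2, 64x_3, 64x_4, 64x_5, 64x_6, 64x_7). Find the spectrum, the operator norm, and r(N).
sigma(N) = {0}; ||N|| = 64; r(N) = 0. (N is nilpotent with N^8 = 0.)

On C^8, N is a strictly lower-triangular matrix with 64 on the subdiagonal and zeros elsewhere, so its characteristic polynomial is lambda^8 and every eigenvalue is 0: sigma(N) = {0}. For the operator norm, N e_i = 64e_{i+1} for i = 1, ..., 7 and N e_8 = 0, so the singular values of N are 64 (with multiplicity 7) and 0; hence ||N|| = 64. The spectral radius r(N) = max|lambda| = 0. Note ||N|| > r(N) — characteristic of non-normal nilpotent operators. Indeed N^8 = 0.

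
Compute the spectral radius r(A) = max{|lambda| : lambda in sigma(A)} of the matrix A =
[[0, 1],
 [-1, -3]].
r(A) = (3 + sqrt(5))/2 ≈ 2.618

The eigenvalues of A are the roots of its characteristic polynomial. With M = A (coefficients from the trace and determinant):
  p(λ) = det(λ I - M) = λ^2 + 3λ + 1.
For λ^2 + 3λ + 1 the discriminant is 5. It is nonnegative but not a perfect square, so the roots are real and irrational: λ = (-3 ± sqrt(5))/2 ≈ -0.382, -2.618.
Thus the eigenvalues (to 4 decimals) are -0.382 (modulus 0.382); -2.618 (modulus 2.618). The spectral radius is the largest modulus: r(A) = (3 + sqrt(5))/2 ≈ 2.618. (Cross-check: r(A) ≤ ||A||_2 ≈ 3.3028; equality holds whenever A is normal, though it can also hold for some non-normal A.)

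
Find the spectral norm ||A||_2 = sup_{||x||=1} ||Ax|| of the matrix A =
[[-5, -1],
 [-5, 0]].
||A||_2 = sqrt((51 + sqrt(2501))/2) ≈ 7.1067 (= sqrt(largest eigenvalue of A^T A))

||A||_2 = sigma_max(A) = sqrt(lambda_max(A^T A)). Form the symmetric matrix M = A^T A =
[[50, 5],
 [5, 1]].
Its characteristic polynomial (trace, determinant of M give the coefficients) is
  p(λ) = det(λ I - M) = λ^2 - 51λ + 25.
For λ^2 - 51λ + 25 the discriminant is 2501. It is nonnegative but not a perfect square, so the roots are real and irrational: λ = (51 ± sqrt(2501))/2 ≈ 50.505, 0.495.
So the eigenvalues of A^T A are ≈ 0.495, 50.505 (all ≥ 0, as they must be for A^T A). The largest is λ_max = (51 + sqrt(2501))/2 ≈ 50.505, hence ||A||_2 = sqrt(λ_max) = sqrt((51 + sqrt(2501))/2) ≈ 7.1067.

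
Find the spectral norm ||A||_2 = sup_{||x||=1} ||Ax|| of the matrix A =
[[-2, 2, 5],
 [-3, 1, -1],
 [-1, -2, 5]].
||A||_2 ≈ 7.3862 (= sqrt(largest eigenvalue of A^T A))

||A||_2 = sigma_max(A) = sqrt(lambda_max(A^T A)). Form the symmetric matrix M = A^T A =
[[14, -5, -12],
 [-5, 9, -1],
 [-12, -1, 51]].
Its characteristic polynomial (trace, sum of principal 2x2 minors, determinant of M give the coefficients) is
  p(λ) = det(λ I - M) = λ^3 - 74λ^2 + 1129λ - 3721.
No integer candidate from the rational root theorem (±divisors of 3721) is a root, so the roots are irrational. The cubic discriminant is Δ = 414207625 > 0, so there are three distinct real roots. p(4) = -325 and p(5) = 199 have opposite signs, so a root lies in (4, 5); Newton's method refines it to λ ≈ 4.5924. p(14) = 325 and p(15) = -61 have opposite signs, so a root lies in (14, 15); Newton's method refines it to λ ≈ 14.8518. p(54) = -1075 and p(55) = 899 have opposite signs, so a root lies in (54, 55); Newton's method refines it to λ ≈ 54.5558. Check (Vieta): the three roots sum to 74, matching tr M = 74.
So the eigenvalues of A^T A are ≈ 4.5924, 14.8518, 54.5558 (all ≥ 0, as they must be for A^T A). The largest is λ_max ≈ 54.5558, hence ||A||_2 = sqrt(λ_max) ≈ 7.3862.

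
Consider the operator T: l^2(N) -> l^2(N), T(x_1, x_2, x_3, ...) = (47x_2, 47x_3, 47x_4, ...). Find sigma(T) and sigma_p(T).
sigma(T) = closed disk {z in C : |z| ≤ 47}; sigma_p(T) = open disk {z in C : |z| < 47}

Note T = 47·V where V is the unit left shift (V x)_k = x_{k+1}; so sigma(T) = 47·sigma(V) and ||T|| = 47||V||. ||T x||^2 = 2209sum_{k≥2} |x_k|^2 ≤ 2209||x||^2, with equality on {x : x_1 = 0}, so ||T|| = 47. For any lambda with |lambda| < 47, set r = lambda/47 (|r| < 1); the vector x = (1, r, r^2, ...) is in l^2 and satisfies T x = 47(r, r^2, ...) = lambda x, so lambda is an eigenvalue. On the boundary |lambda| = 47 the geometric series diverges, so no l^2 eigenvector exists, but these lambda lie in the approximate point spectrum. Hence sigma(T) is the closed disk of radius 47 and sigma_p(T) is the open disk.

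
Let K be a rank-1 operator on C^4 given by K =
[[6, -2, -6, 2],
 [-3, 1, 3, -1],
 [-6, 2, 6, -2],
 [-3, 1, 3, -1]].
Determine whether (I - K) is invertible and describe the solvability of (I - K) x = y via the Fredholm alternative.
(I - K) is invertible (det(I - K) = -11 ≠ 0), so for every y in C^4 the equation (I - K) x = y has a unique solution.

K has rank 1, so it is an outer product K = u v^T: every row of K is a multiple of one row vector. Reading off the entries, u = (2, -1, -2, -1) and v = (3, -1, -3, 1) (row i of K equals u_i·v^T). A rank-one matrix u v^T satisfies K u = u (v·u) and kills the (3)-dimensional subspace v^⊥, so its characteristic polynomial is lambda^3 (lambda - v·u) with v·u = tr K = 12. Hence the eigenvalues of I - K are 1 (multiplicity 3) and 1 - (12) = -11, so det(I - K) = -11. (Direct check: I - K =
[[-5, 2, 6, -2],
 [3, 0, -3, 1],
 [6, -2, -5, 2],
 [3, -1, -3, 2]]
has determinant -11.) The finite-dimensional Fredholm alternative says: either (I - K) is invertible, or ker(I - K) ≠ {0} and then range(I - K) = ker((I - K)^*)^⊥, with dim ker(I - K) = dim ker((I - K)^*). Since det(I - K) ≠ 0, 1 is not an eigenvalue of K and ker(I - K) = {0}, so we are in the first case: for every y there is a unique x = (I - K)^(-1) y. Explicitly, by the Sherman–Morrison formula, (I - u v^T)^(-1) = I + u v^T/(1 - v·u), i.e. (I - K)^(-1) = I + K/(-11).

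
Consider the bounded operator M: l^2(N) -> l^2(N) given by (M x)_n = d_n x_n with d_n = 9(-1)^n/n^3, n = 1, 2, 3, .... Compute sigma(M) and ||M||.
sigma(M) = {9(-1)^n/n^3 : n ≥ 1} ∪ {0}; ||M|| = 9

A bounded diagonal operator on l^2 with diagonal entries d_n has spectrum equal to the closure of {d_n : n ≥ 1}: every d_n is an eigenvalue (with eigenvector e_n), so {d_n} ⊂ sigma(M); the spectrum is closed, so its closure is too; and for lambda not in the closure, (M - lambda I) has bounded inverse (the diagonal entries 1/(d_n - lambda) are bounded). For our sequence d_n = 9(-1)^n/n^3, n = 1, 2, 3, ...:
  - {d_n} = {9(-1)^n/n^3 : n ≥ 1}; the only limit point is 0
  - closure = {9(-1)^n/n^3 : n ≥ 1} ∪ {0}
For the norm: a diagonal operator has ||M|| = sup_n |d_n|. Here |d_n| = 9/n^3 is decreasing, so sup_n |d_n| = |d_1| = 9. So ||M|| = 9.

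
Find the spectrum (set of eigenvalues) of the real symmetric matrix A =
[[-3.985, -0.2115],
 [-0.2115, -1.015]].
sigma(A) ≈ {-4, -1}

A is real symmetric, so its spectrum consists of real eigenvalues. Expanding the characteristic polynomial of the displayed matrix gives
  det(λ I - A) = p(λ) = λ^2 + (5)λ + (4).
Solving p(λ) = 0 yields eigenvalues ≈ -4, -1. (A is shown rounded to 4 decimals, so these recover the underlying integer eigenvalues to within that precision.)
Verification: the trace of A = -5 equals the sum of eigenvalues -5, and det(A) ≈ 4.0000 matches the eigenvalue product 4.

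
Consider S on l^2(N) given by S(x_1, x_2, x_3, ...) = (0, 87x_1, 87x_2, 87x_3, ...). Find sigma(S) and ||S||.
sigma(S) = closed disk {z in C : |z| ≤ 87}; ||S|| = 87

Note S = 87·U where U is the unit right shift (U x)_k = x_{k-1} (with x_0 := 0); so ||S|| = 87||U|| and sigma(S) = 87·sigma(U). ||S x||^2 = sum_{k≥1} |87x_k|^2 = 7569||x||^2, so ||S|| = 87 and sigma(S) ⊂ {|z| ≤ 87}. For any |lambda| < 87, the equation (S - lambda I) x = 0 forces x_1 = 0, then 87x_k = lambda x_{k+1} ⇒ x = 0, so S has no eigenvalues. But (S - lambda I) is not surjective for |lambda| < 87: solving (S - lambda I) x = e_1 would require x_n proportional to (lambda/87)^(-n), which is not in l^2. So every |lambda| < 87 lies in the residual spectrum. The boundary |lambda| = 87 is in the approximate point spectrum (the spectrum is closed). Hence sigma(S) is the closed disk of radius 87.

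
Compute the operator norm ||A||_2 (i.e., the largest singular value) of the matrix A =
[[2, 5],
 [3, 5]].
||A||_2 = sqrt((63 + sqrt(3869))/2) ≈ 7.9121 (= sqrt(largest eigenvalue of A^T A))

||A||_2 = sigma_max(A) = sqrt(lambda_max(A^T A)). Form the symmetric matrix M = A^T A =
[[13, 25],
 [25, 50]].
Its characteristic polynomial (trace, determinant of M give the coefficients) is
  p(λ) = det(λ I - M) = λ^2 - 63λ + 25.
For λ^2 - 63λ + 25 the discriminant is 3869. It is nonnegative but not a perfect square, so the roots are real and irrational: λ = (63 ± sqrt(3869))/2 ≈ 62.6006, 0.3994.
So the eigenvalues of A^T A are ≈ 0.3994, 62.6006 (all ≥ 0, as they must be for A^T A). The largest is λ_max = (63 + sqrt(3869))/2 ≈ 62.6006, hence ||A||_2 = sqrt(λ_max) = sqrt((63 + sqrt(3869))/2) ≈ 7.9121.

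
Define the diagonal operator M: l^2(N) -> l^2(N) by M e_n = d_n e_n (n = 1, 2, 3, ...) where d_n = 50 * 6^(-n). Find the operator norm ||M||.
||M|| = 25/3 (attained at n = 1)

For M diagonal, ||M|| = sup_n |d_n|. The sequence d_n = 50 * 6^(-n) is positive and strictly decreasing (ratio 6^(-1) < 1), so the supremum is d_1 = 50/6 = 25/3. Hence ||M|| = 25/3.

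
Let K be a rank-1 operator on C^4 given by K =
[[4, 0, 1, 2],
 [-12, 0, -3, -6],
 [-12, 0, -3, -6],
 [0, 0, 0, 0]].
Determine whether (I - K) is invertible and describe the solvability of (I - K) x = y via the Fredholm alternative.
(I - K) is singular (det(I - K) = 0, i.e. 1 ∈ sigma(K)). (I - K) x = y is solvable iff y ⊥ ker((I - K)^*) = span{(4, 0, 1, 2)}, i.e. iff 4y_1 + y_3 + 2y_4 = 0. When solvable, the solutions are x = y + c·(1, -3, -3, 0), c arbitrary (ker(I - K) = span{(1, -3, -3, 0)}, dimension 1).

K has rank 1, so it is an outer product K = u v^T: every row of K is a multiple of one row vector. Reading off the entries, u = (1, -3, -3, 0) and v = (4, 0, 1, 2) (row i of K equals u_i·v^T). A rank-one matrix u v^T satisfies K u = u (v·u) and kills the (3)-dimensional subspace v^⊥, so its characteristic polynomial is lambda^3 (lambda - v·u) with v·u = tr K = 1. Hence the eigenvalues of I - K are 1 (multiplicity 3) and 1 - (1) = 0, so det(I - K) = 0. (Direct check: I - K =
[[-3, 0, -1, -2],
 [12, 1, 3, 6],
 [12, 0, 4, 6],
 [0, 0, 0, 1]]
has determinant 0.) So 1 is an eigenvalue of K and (I - K) is not invertible. The finite-dimensional Fredholm alternative says: either (I - K) is invertible, or ker(I - K) ≠ {0} and then range(I - K) = ker((I - K)^*)^⊥, with dim ker(I - K) = dim ker((I - K)^*). We are in the second case, so we need both kernels. Kernel of I - K: (I - K) u = u - u (v·u) = u - u = 0, so ker(I - K) = span{u} = span{(1, -3, -3, 0)} (it is exactly 1-dimensional because rank(I - K) = 3). Kernel of the adjoint: K is real, so (I - K)^* = I - K^T = I - v u^T, and (I - v u^T) v = v - v (u·v) = 0; hence ker((I - K)^*) = span{v} = span{(4, 0, 1, 2)}. Therefore (I - K) x = y is solvable iff <y, v> = 0, i.e. iff 4y_1 + y_3 + 2y_4 = 0. When this holds, K y = u (v·y) = 0, so (I - K) y = y and x = y is a particular solution; the full solution set is the line x = y + c·u = y + c·(1, -3, -3, 0), c ∈ C.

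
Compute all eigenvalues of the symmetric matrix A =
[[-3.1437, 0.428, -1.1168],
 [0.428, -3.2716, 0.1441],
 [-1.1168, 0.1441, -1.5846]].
sigma(A) ≈ {-4, -3, -1}

A is real symmetric, so its spectrum consists of real eigenvalues. Expanding the characteristic polynomial of the displayed matrix gives
  det(λ I - A) = p(λ) = λ^3 + (8)λ^2 + (19)λ + (12).
Solving p(λ) = 0 yields eigenvalues ≈ -4, -3, -1. (A is shown rounded to 4 decimals, so these recover the underlying integer eigenvalues to within that precision.)
Verification: the trace of A = -8 equals the sum of eigenvalues -8, and det(A) ≈ -11.9992 matches the eigenvalue product -12.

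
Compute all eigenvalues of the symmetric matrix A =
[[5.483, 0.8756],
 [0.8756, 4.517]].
sigma(A) ≈ {4, 6}

A is real symmetric, so its spectrum consists of real eigenvalues. Expanding the characteristic polynomial of the displayed matrix gives
  det(λ I - A) = p(λ) = λ^2 + (-10)λ + (24).
Solving p(λ) = 0 yields eigenvalues ≈ 4, 6. (A is shown rounded to 4 decimals, so these recover the underlying integer eigenvalues to within that precision.)
Verification: the trace of A = 10 equals the sum of eigenvalues 10, and det(A) ≈ 24.0000 matches the eigenvalue product 24.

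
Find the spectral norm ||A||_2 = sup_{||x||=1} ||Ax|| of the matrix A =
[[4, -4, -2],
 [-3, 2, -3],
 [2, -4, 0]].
||A||_2 ≈ 7.9194 (= sqrt(largest eigenvalue of A^T A))

||A||_2 = sigma_max(A) = sqrt(lambda_max(A^T A)). Form the symmetric matrix M = A^T A =
[[29, -30, 1],
 [-30, 36, 2],
 [1, 2, 13]].
Its characteristic polynomial (trace, sum of principal 2x2 minors, determinant of M give the coefficients) is
  p(λ) = det(λ I - M) = λ^3 - 78λ^2 + 984λ - 1600.
No integer candidate from the rational root theorem (±divisors of 1600) is a root, so the roots are irrational. The cubic discriminant is Δ = 1184018688 > 0, so there are three distinct real roots. p(1) = -693 and p(2) = 64 have opposite signs, so a root lies in (1, 2); Newton's method refines it to λ ≈ 1.9073. p(13) = 207 and p(14) = -368 have opposite signs, so a root lies in (13, 14); Newton's method refines it to λ ≈ 13.3753. p(62) = -2096 and p(63) = 857 have opposite signs, so a root lies in (62, 63); Newton's method refines it to λ ≈ 62.7173. Check (Vieta): the three roots sum to 78, matching tr M = 78.
So the eigenvalues of A^T A are ≈ 1.9073, 13.3753, 62.7173 (all ≥ 0, as they must be for A^T A). The largest is λ_max ≈ 62.7173, hence ||A||_2 = sqrt(λ_max) ≈ 7.9194.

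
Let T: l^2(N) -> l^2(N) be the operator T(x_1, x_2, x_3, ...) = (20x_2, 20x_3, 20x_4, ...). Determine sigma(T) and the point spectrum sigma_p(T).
sigma(T) = closed disk {z in C : |z| ≤ 20}; sigma_p(T) = open disk {z in C : |z| < 20}

Note T = 20·V where V is the unit left shift (V x)_k = x_{k+1}; so sigma(T) = 20·sigma(V) and ||T|| = 20||V||. ||T x||^2 = 400sum_{k≥2} |x_k|^2 ≤ 400||x||^2, with equality on {x : x_1 = 0}, so ||T|| = 20. For any lambda with |lambda| < 20, set r = lambda/20 (|r| < 1); the vector x = (1, r, r^2, ...) is in l^2 and satisfies T x = 20(r, r^2, ...) = lambda x, so lambda is an eigenvalue. On the boundary |lambda| = 20 the geometric series diverges, so no l^2 eigenvector exists, but these lambda lie in the approximate point spectrum. Hence sigma(T) is the closed disk of radius 20 and sigma_p(T) is the open disk.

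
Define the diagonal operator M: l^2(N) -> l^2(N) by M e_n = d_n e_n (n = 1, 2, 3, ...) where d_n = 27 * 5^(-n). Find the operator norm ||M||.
||M|| = 27/5 (attained at n = 1)

For M diagonal, ||M|| = sup_n |d_n|. The sequence d_n = 27 * 5^(-n) is positive and strictly decreasing (ratio 5^(-1) < 1), so the supremum is d_1 = 27/5. Hence ||M|| = 27/5.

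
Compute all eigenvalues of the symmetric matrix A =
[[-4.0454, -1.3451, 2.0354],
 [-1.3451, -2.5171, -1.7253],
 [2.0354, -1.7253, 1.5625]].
sigma(A) ≈ {-5, -3, 3}

A is real symmetric, so its spectrum consists of real eigenvalues. Expanding the characteristic polynomial of the displayed matrix gives
  det(λ I - A) = p(λ) = λ^3 + (5)λ^2 + (-9)λ + (-45).
Solving p(λ) = 0 yields eigenvalues ≈ -5, -3, 3. (A is shown rounded to 4 decimals, so these recover the underlying integer eigenvalues to within that precision.)
Verification: the trace of A = -5 equals the sum of eigenvalues -5, and det(A) ≈ 45.0003 matches the eigenvalue product 45.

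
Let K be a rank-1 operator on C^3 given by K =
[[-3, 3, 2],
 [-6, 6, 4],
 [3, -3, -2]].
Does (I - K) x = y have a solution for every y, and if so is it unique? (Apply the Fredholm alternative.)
(I - K) is singular (det(I - K) = 0, i.e. 1 ∈ sigma(K)). (I - K) x = y is solvable iff y ⊥ ker((I - K)^*) = span{(-3, 3, 2)}, i.e. iff -3y_1 + 3y_2 + 2y_3 = 0. When solvable, the solutions are x = y + c·(1, 2, -1), c arbitrary (ker(I - K) = span{(1, 2, -1)}, dimension 1).

K has rank 1, so it is an outer product K = u v^T: every row of K is a multiple of one row vector. Reading off the entries, u = (1, 2, -1) and v = (-3, 3, 2) (row i of K equals u_i·v^T). A rank-one matrix u v^T satisfies K u = u (v·u) and kills the (2)-dimensional subspace v^⊥, so its characteristic polynomial is lambda^2 (lambda - v·u) with v·u = tr K = 1. Hence the eigenvalues of I - K are 1 (multiplicity 2) and 1 - (1) = 0, so det(I - K) = 0. (Direct check: I - K =
[[4, -3, -2],
 [6, -5, -4],
 [-3, 3, 3]]
has determinant 0.) So 1 is an eigenvalue of K and (I - K) is not invertible. The finite-dimensional Fredholm alternative says: either (I - K) is invertible, or ker(I - K) ≠ {0} and then range(I - K) = ker((I - K)^*)^⊥, with dim ker(I - K) = dim ker((I - K)^*). We are in the second case, so we need both kernels. Kernel of I - K: (I - K) u = u - u (v·u) = u - u = 0, so ker(I - K) = span{u} = span{(1, 2, -1)} (it is exactly 1-dimensional because rank(I - K) = 2). Kernel of the adjoint: K is real, so (I - K)^* = I - K^T = I - v u^T, and (I - v u^T) v = v - v (u·v) = 0; hence ker((I - K)^*) = span{v} = span{(-3, 3, 2)}. Therefore (I - K) x = y is solvable iff <y, v> = 0, i.e. iff -3y_1 + 3y_2 + 2y_3 = 0. When this holds, K y = u (v·y) = 0, so (I - K) y = y and x = y is a particular solution; the full solution set is the line x = y + c·u = y + c·(1, 2, -1), c ∈ C.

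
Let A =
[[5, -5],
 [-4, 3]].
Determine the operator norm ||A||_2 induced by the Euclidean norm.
||A||_2 = sqrt((75 + sqrt(5525))/2) ≈ 8.6409 (= sqrt(largest eigenvalue of A^T A))

||A||_2 = sigma_max(A) = sqrt(lambda_max(A^T A)). Form the symmetric matrix M = A^T A =
[[41, -37],
 [-37, 34]].
Its characteristic polynomial (trace, determinant of M give the coefficients) is
  p(λ) = det(λ I - M) = λ^2 - 75λ + 25.
For λ^2 - 75λ + 25 the discriminant is 5525. It is nonnegative but not a perfect square, so the roots are real and irrational: λ = (75 ± sqrt(5525))/2 ≈ 74.6652, 0.3348.
So the eigenvalues of A^T A are ≈ 0.3348, 74.6652 (all ≥ 0, as they must be for A^T A). The largest is λ_max = (75 + sqrt(5525))/2 ≈ 74.6652, hence ||A||_2 = sqrt(λ_max) = sqrt((75 + sqrt(5525))/2) ≈ 8.6409.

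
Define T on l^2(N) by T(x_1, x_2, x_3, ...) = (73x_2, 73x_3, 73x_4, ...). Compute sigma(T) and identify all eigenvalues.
sigma(T) = closed disk {z in C : |z| ≤ 73}; sigma_p(T) = open disk {z in C : |z| < 73}

Note T = 73·V where V is the unit left shift (V x)_k = x_{k+1}; so sigma(T) = 73·sigma(V) and ||T|| = 73||V||. ||T x||^2 = 5329sum_{k≥2} |x_k|^2 ≤ 5329||x||^2, with equality on {x : x_1 = 0}, so ||T|| = 73. For any lambda with |lambda| < 73, set r = lambda/73 (|r| < 1); the vector x = (1, r, r^2, ...) is in l^2 and satisfies T x = 73(r, r^2, ...) = lambda x, so lambda is an eigenvalue. On the boundary |lambda| = 73 the geometric series diverges, so no l^2 eigenvector exists, but these lambda lie in the approximate point spectrum. Hence sigma(T) is the closed disk of radius 73 and sigma_p(T) is the open disk.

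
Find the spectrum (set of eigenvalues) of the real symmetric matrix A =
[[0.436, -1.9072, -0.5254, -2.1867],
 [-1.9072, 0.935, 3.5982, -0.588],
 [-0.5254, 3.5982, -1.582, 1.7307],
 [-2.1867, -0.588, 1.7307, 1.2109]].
sigma(A) ≈ {-5, -1, 2, 5}

A is real symmetric, so its spectrum consists of real eigenvalues. Expanding the characteristic polynomial of the displayed matrix gives
  det(λ I - A) = p(λ) = λ^4 + (-1)λ^3 + (-27)λ^2 + (25)λ + (50.003).
Solving p(λ) = 0 yields eigenvalues ≈ -5, -1, 2, 5. (A is shown rounded to 4 decimals, so these recover the underlying integer eigenvalues to within that precision.)
Verification: the trace of A = 1 equals the sum of eigenvalues 1, and det(A) ≈ 50.0030 matches the eigenvalue product 50.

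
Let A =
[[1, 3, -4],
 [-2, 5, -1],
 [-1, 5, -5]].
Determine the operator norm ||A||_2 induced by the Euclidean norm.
||A||_2 ≈ 9.7348 (= sqrt(largest eigenvalue of A^T A))

||A||_2 = sigma_max(A) = sqrt(lambda_max(A^T A)). Form the symmetric matrix M = A^T A =
[[6, -12, 3],
 [-12, 59, -42],
 [3, -42, 42]].
Its characteristic polynomial (trace, sum of principal 2x2 minors, determinant of M give the coefficients) is
  p(λ) = det(λ I - M) = λ^3 - 107λ^2 + 1167λ - 729.
No integer candidate from the rational root theorem (±divisors of 729) is a root, so the roots are irrational. The cubic discriminant is Δ = 7286926032 > 0, so there are three distinct real roots. p(0) = -729 and p(1) = 332 have opposite signs, so a root lies in (0, 1); Newton's method refines it to λ ≈ 0.665. p(11) = 492 and p(12) = -405 have opposite signs, so a root lies in (11, 12); Newton's method refines it to λ ≈ 11.5683. p(94) = -5899 and p(95) = 1836 have opposite signs, so a root lies in (94, 95); Newton's method refines it to λ ≈ 94.7667. Check (Vieta): the three roots sum to 107, matching tr M = 107.
So the eigenvalues of A^T A are ≈ 0.665, 11.5683, 94.7667 (all ≥ 0, as they must be for A^T A). The largest is λ_max ≈ 94.7667, hence ||A||_2 = sqrt(λ_max) ≈ 9.7348.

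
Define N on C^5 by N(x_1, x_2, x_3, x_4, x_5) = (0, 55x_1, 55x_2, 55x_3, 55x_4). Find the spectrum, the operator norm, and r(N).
sigma(N) = {0}; ||N|| = 55; r(N) = 0. (N is nilpotent with N^5 = 0.)

On C^5, N is a strictly lower-triangular matrix with 55 on the subdiagonal and zeros elsewhere, so its characteristic polynomial is lambda^5 and every eigenvalue is 0: sigma(N) = {0}. For the operator norm, N e_i = 55e_{i+1} for i = 1, ..., 4 and N e_5 = 0, so the singular values of N are 55 (with multiplicity 4) and 0; hence ||N|| = 55. The spectral radius r(N) = max|lambda| = 0. Note ||N|| > r(N) — characteristic of non-normal nilpotent operators. Indeed N^5 = 0.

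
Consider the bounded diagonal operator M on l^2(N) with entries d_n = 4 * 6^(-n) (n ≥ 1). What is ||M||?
||M|| = 2/3 (attained at n = 1)

For M diagonal, ||M|| = sup_n |d_n|. The sequence d_n = 4 * 6^(-n) is positive and strictly decreasing (ratio 6^(-1) < 1), so the supremum is d_1 = 4/6 = 2/3. Hence ||M|| = 2/3.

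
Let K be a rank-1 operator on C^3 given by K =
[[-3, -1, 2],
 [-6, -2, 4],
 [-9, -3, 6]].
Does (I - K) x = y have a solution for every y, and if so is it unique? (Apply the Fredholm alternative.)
(I - K) is singular (det(I - K) = 0, i.e. 1 ∈ sigma(K)). (I - K) x = y is solvable iff y ⊥ ker((I - K)^*) = span{(-3, -1, 2)}, i.e. iff -3y_1 - y_2 + 2y_3 = 0. When solvable, the solutions are x = y + c·(1, 2, 3), c arbitrary (ker(I - K) = span{(1, 2, 3)}, dimension 1).

K has rank 1, so it is an outer product K = u v^T: every row of K is a multiple of one row vector. Reading off the entries, u = (1, 2, 3) and v = (-3, -1, 2) (row i of K equals u_i·v^T). A rank-one matrix u v^T satisfies K u = u (v·u) and kills the (2)-dimensional subspace v^⊥, so its characteristic polynomial is lambda^2 (lambda - v·u) with v·u = tr K = 1. Hence the eigenvalues of I - K are 1 (multiplicity 2) and 1 - (1) = 0, so det(I - K) = 0. (Direct check: I - K =
[[4, 1, -2],
 [6, 3, -4],
 [9, 3, -5]]
has determinant 0.) So 1 is an eigenvalue of K and (I - K) is not invertible. The finite-dimensional Fredholm alternative says: either (I - K) is invertible, or ker(I - K) ≠ {0} and then range(I - K) = ker((I - K)^*)^⊥, with dim ker(I - K) = dim ker((I - K)^*). We are in the second case, so we need both kernels. Kernel of I - K: (I - K) u = u - u (v·u) = u - u = 0, so ker(I - K) = span{u} = span{(1, 2, 3)} (it is exactly 1-dimensional because rank(I - K) = 2). Kernel of the adjoint: K is real, so (I - K)^* = I - K^T = I - v u^T, and (I - v u^T) v = v - v (u·v) = 0; hence ker((I - K)^*) = span{v} = span{(-3, -1, 2)}. Therefore (I - K) x = y is solvable iff <y, v> = 0, i.e. iff -3y_1 - y_2 + 2y_3 = 0. When this holds, K y = u (v·y) = 0, so (I - K) y = y and x = y is a particular solution; the full solution set is the line x = y + c·u = y + c·(1, 2, 3), c ∈ C.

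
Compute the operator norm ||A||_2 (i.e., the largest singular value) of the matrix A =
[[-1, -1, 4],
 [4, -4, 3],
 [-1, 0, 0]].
||A||_2 ≈ 6.8088 (= sqrt(largest eigenvalue of A^T A))

||A||_2 = sigma_max(A) = sqrt(lambda_max(A^T A)). Form the symmetric matrix M = A^T A =
[[18, -15, 8],
 [-15, 17, -16],
 [8, -16, 25]].
Its characteristic polynomial (trace, sum of principal 2x2 minors, determinant of M give the coefficients) is
  p(λ) = det(λ I - M) = λ^3 - 60λ^2 + 636λ - 169.
No integer candidate from the rational root theorem (±divisors of 169) is a root, so the roots are irrational. The cubic discriminant is Δ = 396443349 > 0, so there are three distinct real roots. p(0) = -169 and p(1) = 408 have opposite signs, so a root lies in (0, 1); Newton's method refines it to λ ≈ 0.2727. p(13) = 156 and p(14) = -281 have opposite signs, so a root lies in (13, 14); Newton's method refines it to λ ≈ 13.3674. p(46) = -537 and p(47) = 1006 have opposite signs, so a root lies in (46, 47); Newton's method refines it to λ ≈ 46.3599. Check (Vieta): the three roots sum to 60, matching tr M = 60.
So the eigenvalues of A^T A are ≈ 0.2727, 13.3674, 46.3599 (all ≥ 0, as they must be for A^T A). The largest is λ_max ≈ 46.3599, hence ||A||_2 = sqrt(λ_max) ≈ 6.8088.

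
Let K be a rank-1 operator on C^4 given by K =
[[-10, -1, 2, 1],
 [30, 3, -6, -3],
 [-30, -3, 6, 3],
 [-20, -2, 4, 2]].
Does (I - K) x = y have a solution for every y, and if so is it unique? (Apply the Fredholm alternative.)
(I - K) is singular (det(I - K) = 0, i.e. 1 ∈ sigma(K)). (I - K) x = y is solvable iff y ⊥ ker((I - K)^*) = span{(-10, -1, 2, 1)}, i.e. iff -10y_1 - y_2 + 2y_3 + y_4 = 0. When solvable, the solutions are x = y + c·(1, -3, 3, 2), c arbitrary (ker(I - K) = span{(1, -3, 3, 2)}, dimension 1).

K has rank 1, so it is an outer product K = u v^T: every row of K is a multiple of one row vector. Reading off the entries, u = (1, -3, 3, 2) and v = (-10, -1, 2, 1) (row i of K equals u_i·v^T). A rank-one matrix u v^T satisfies K u = u (v·u) and kills the (3)-dimensional subspace v^⊥, so its characteristic polynomial is lambda^3 (lambda - v·u) with v·u = tr K = 1. Hence the eigenvalues of I - K are 1 (multiplicity 3) and 1 - (1) = 0, so det(I - K) = 0. (Direct check: I - K =
[[11, 1, -2, -1],
 [-30, -2, 6, 3],
 [30, 3, -5, -3],
 [20, 2, -4, -1]]
has determinant 0.) So 1 is an eigenvalue of K and (I - K) is not invertible. The finite-dimensional Fredholm alternative says: either (I - K) is invertible, or ker(I - K) ≠ {0} and then range(I - K) = ker((I - K)^*)^⊥, with dim ker(I - K) = dim ker((I - K)^*). We are in the second case, so we need both kernels. Kernel of I - K: (I - K) u = u - u (v·u) = u - u = 0, so ker(I - K) = span{u} = span{(1, -3, 3, 2)} (it is exactly 1-dimensional because rank(I - K) = 3). Kernel of the adjoint: K is real, so (I - K)^* = I - K^T = I - v u^T, and (I - v u^T) v = v - v (u·v) = 0; hence ker((I - K)^*) = span{v} = span{(-10, -1, 2, 1)}. Therefore (I - K) x = y is solvable iff <y, v> = 0, i.e. iff -10y_1 - y_2 + 2y_3 + y_4 = 0. When this holds, K y = u (v·y) = 0, so (I - K) y = y and x = y is a particular solution; the full solution set is the line x = y + c·u = y + c·(1, -3, 3, 2), c ∈ C.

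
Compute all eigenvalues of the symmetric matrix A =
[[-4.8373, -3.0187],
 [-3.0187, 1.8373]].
sigma(A) ≈ {-6, 3}

A is real symmetric, so its spectrum consists of real eigenvalues. Expanding the characteristic polynomial of the displayed matrix gives
  det(λ I - A) = p(λ) = λ^2 + (3)λ + (-18).
Solving p(λ) = 0 yields eigenvalues ≈ -6, 3. (A is shown rounded to 4 decimals, so these recover the underlying integer eigenvalues to within that precision.)
Verification: the trace of A = -3 equals the sum of eigenvalues -3, and det(A) ≈ -18.0001 matches the eigenvalue product -18.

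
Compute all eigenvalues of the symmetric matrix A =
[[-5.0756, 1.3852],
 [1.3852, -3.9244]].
sigma(A) ≈ {-6, -3}

A is real symmetric, so its spectrum consists of real eigenvalues. Expanding the characteristic polynomial of the displayed matrix gives
  det(λ I - A) = p(λ) = λ^2 + (9)λ + (18).
Solving p(λ) = 0 yields eigenvalues ≈ -6, -3. (A is shown rounded to 4 decimals, so these recover the underlying integer eigenvalues to within that precision.)
Verification: the trace of A = -9 equals the sum of eigenvalues -9, and det(A) ≈ 17.9999 matches the eigenvalue product 18.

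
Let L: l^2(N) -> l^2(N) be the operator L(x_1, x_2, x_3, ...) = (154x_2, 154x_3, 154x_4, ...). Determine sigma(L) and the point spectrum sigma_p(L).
sigma(L) = closed disk {z in C : |z| ≤ 154}; sigma_p(L) = open disk {z in C : |z| < 154}

Note L = 154·V where V is the unit left shift (V x)_k = x_{k+1}; so sigma(L) = 154·sigma(V) and ||L|| = 154||V||. ||L x||^2 = 23716sum_{k≥2} |x_k|^2 ≤ 23716||x||^2, with equality on {x : x_1 = 0}, so ||L|| = 154. For any lambda with |lambda| < 154, set r = lambda/154 (|r| < 1); the vector x = (1, r, r^2, ...) is in l^2 and satisfies L x = 154(r, r^2, ...) = lambda x, so lambda is an eigenvalue. On the boundary |lambda| = 154 the geometric series diverges, so no l^2 eigenvector exists, but these lambda lie in the approximate point spectrum. Hence sigma(L) is the closed disk of radius 154 and sigma_p(L) is the open disk.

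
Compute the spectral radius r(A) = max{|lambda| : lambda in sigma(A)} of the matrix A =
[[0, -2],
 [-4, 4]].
r(A) = (4 + sqrt(48))/2 ≈ 5.4641

The eigenvalues of A are the roots of its characteristic polynomial. With M = A (coefficients from the trace and determinant):
  p(λ) = det(λ I - M) = λ^2 - 4λ - 8.
For λ^2 - 4λ - 8 the discriminant is 48. It is nonnegative but not a perfect square, so the roots are real and irrational: λ = (4 ± sqrt(48))/2 ≈ 5.4641, -1.4641.
Thus the eigenvalues (to 4 decimals) are 5.4641 (modulus 5.4641); -1.4641 (modulus 1.4641). The spectral radius is the largest modulus: r(A) = (4 + sqrt(48))/2 ≈ 5.4641. (Cross-check: r(A) ≤ ||A||_2 ≈ 5.8416; equality holds whenever A is normal, though it can also hold for some non-normal A.)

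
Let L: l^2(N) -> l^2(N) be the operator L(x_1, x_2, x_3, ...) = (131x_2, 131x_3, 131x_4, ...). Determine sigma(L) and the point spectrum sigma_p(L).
sigma(L) = closed disk {z in C : |z| ≤ 131}; sigma_p(L) = open disk {z in C : |z| < 131}

Note L = 131·V where V is the unit left shift (V x)_k = x_{k+1}; so sigma(L) = 131·sigma(V) and ||L|| = 131||V||. ||L x||^2 = 17161sum_{k≥2} |x_k|^2 ≤ 17161||x||^2, with equality on {x : x_1 = 0}, so ||L|| = 131. For any lambda with |lambda| < 131, set r = lambda/131 (|r| < 1); the vector x = (1, r, r^2, ...) is in l^2 and satisfies L x = 131(r, r^2, ...) = lambda x, so lambda is an eigenvalue. On the boundary |lambda| = 131 the geometric series diverges, so no l^2 eigenvector exists, but these lambda lie in the approximate point spectrum. Hence sigma(L) is the closed disk of radius 131 and sigma_p(L) is the open disk.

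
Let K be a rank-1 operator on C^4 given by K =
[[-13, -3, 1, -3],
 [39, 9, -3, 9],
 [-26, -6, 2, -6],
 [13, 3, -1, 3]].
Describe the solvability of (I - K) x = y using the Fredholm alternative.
(I - K) is singular (det(I - K) = 0, i.e. 1 ∈ sigma(K)). (I - K) x = y is solvable iff y ⊥ ker((I - K)^*) = span{(-13, -3, 1, -3)}, i.e. iff -13y_1 - 3y_2 + y_3 - 3y_4 = 0. When solvable, the solutions are x = y + c·(1, -3, 2, -1), c arbitrary (ker(I - K) = span{(1, -3, 2, -1)}, dimension 1).

K has rank 1, so it is an outer product K = u v^T: every row of K is a multiple of one row vector. Reading off the entries, u = (1, -3, 2, -1) and v = (-13, -3, 1, -3) (row i of K equals u_i·v^T). A rank-one matrix u v^T satisfies K u = u (v·u) and kills the (3)-dimensional subspace v^⊥, so its characteristic polynomial is lambda^3 (lambda - v·u) with v·u = tr K = 1. Hence the eigenvalues of I - K are 1 (multiplicity 3) and 1 - (1) = 0, so det(I - K) = 0. (Direct check: I - K =
[[14, 3, -1, 3],
 [-39, -8, 3, -9],
 [26, 6, -1, 6],
 [-13, -3, 1, -2]]
has determinant 0.) So 1 is an eigenvalue of K and (I - K) is not invertible. The finite-dimensional Fredholm alternative says: either (I - K) is invertible, or ker(I - K) ≠ {0} and then range(I - K) = ker((I - K)^*)^⊥, with dim ker(I - K) = dim ker((I - K)^*). We are in the second case, so we need both kernels. Kernel of I - K: (I - K) u = u - u (v·u) = u - u = 0, so ker(I - K) = span{u} = span{(1, -3, 2, -1)} (it is exactly 1-dimensional because rank(I - K) = 3). Kernel of the adjoint: K is real, so (I - K)^* = I - K^T = I - v u^T, and (I - v u^T) v = v - v (u·v) = 0; hence ker((I - K)^*) = span{v} = span{(-13, -3, 1, -3)}. Therefore (I - K) x = y is solvable iff <y, v> = 0, i.e. iff -13y_1 - 3y_2 + y_3 - 3y_4 = 0. When this holds, K y = u (v·y) = 0, so (I - K) y = y and x = y is a particular solution; the full solution set is the line x = y + c·u = y + c·(1, -3, 2, -1), c ∈ C.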